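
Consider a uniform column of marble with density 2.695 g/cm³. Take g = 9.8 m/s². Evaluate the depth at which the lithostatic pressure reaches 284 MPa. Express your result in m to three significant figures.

h = P/(ρg) = 284 MPa / (2695 kg/m³ × 9.8 m/s²) = 2.840×10^8 Pa / 26411 Pa/m = 10753 m

10800 m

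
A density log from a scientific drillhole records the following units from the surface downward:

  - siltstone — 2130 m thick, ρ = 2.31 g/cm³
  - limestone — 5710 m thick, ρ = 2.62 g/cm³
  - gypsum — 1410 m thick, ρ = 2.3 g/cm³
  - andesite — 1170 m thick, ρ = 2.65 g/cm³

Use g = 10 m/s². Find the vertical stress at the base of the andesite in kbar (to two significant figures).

2.6 kbar

siltstone: 2310 kg/m³ × 10 m/s² × 2130 m = 4.920×10^7 Pa = 0.4920 kbar
limestone: 2620 kg/m³ × 10 m/s² × 5710 m = 1.496×10^8 Pa = 1.496 kbar
gypsum: 2300 kg/m³ × 10 m/s² × 1410 m = 3.243×10^7 Pa = 0.3243 kbar
andesite: 2650 kg/m³ × 10 m/s² × 1170 m = 3.100×10^7 Pa = 0.3100 kbar
Total = 0.4920 + 1.496 + 0.3243 + 0.3100 = 2.6224 kbar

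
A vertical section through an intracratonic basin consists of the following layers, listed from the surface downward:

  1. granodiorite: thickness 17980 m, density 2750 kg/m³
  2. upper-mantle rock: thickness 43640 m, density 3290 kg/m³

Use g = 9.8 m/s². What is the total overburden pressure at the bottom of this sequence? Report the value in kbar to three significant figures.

18.9 kbar

granodiorite: 2750 kg/m³ × 9.8 m/s² × 17980 m = 4.846×10^8 Pa = 4.846 kbar
upper-mantle rock: 3290 kg/m³ × 9.8 m/s² × 43640 m = 1.407×10^9 Pa = 14.07 kbar
Total = 4.846 + 14.07 = 18.916 kbar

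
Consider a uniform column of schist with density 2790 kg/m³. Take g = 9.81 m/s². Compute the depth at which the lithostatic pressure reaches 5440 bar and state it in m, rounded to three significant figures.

h = P/(ρg) = 5440 bar / (2790 kg/m³ × 9.81 m/s²) = 5.440×10^8 Pa / 27370 Pa/m = 19876 m

19900 m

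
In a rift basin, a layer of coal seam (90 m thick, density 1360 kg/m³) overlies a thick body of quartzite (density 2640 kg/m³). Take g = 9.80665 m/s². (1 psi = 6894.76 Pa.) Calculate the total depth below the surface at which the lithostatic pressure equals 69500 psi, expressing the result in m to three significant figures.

Pressure at base of upper layers: 1360×9.80665×90 = 1.200×10^6 Pa = 174.1 psi
Remaining pressure to be supplied by quartzite: 4.792×10^8 − 1.200×10^6 = 4.780×10^8 Pa
Additional depth in quartzite = 4.780×10^8 Pa / (2640 kg/m³ × 9.80665 m/s²) = 18462 m
Total depth = 90 m + 18462 m = 18552 m

18600 m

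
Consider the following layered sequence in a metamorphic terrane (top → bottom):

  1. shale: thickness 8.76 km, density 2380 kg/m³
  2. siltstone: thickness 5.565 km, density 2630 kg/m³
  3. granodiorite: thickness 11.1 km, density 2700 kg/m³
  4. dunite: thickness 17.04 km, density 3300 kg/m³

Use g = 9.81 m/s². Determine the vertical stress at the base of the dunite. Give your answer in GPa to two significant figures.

shale: 2380 kg/m³ × 9.81 m/s² × 8760 m = 2.045×10^8 Pa = 0.2045 GPa
siltstone: 2630 kg/m³ × 9.81 m/s² × 5565 m = 1.436×10^8 Pa = 0.1436 GPa
granodiorite: 2700 kg/m³ × 9.81 m/s² × 11100 m = 2.940×10^8 Pa = 0.2940 GPa
dunite: 3300 kg/m³ × 9.81 m/s² × 17040 m = 5.516×10^8 Pa = 0.5516 GPa
Total = 0.2045 + 0.1436 + 0.2940 + 0.5516 = 1.1937 GPa

1.2 GPa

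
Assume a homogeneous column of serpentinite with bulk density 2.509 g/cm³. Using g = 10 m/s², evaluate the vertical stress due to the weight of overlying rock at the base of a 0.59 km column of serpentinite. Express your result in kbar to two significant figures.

serpentinite: 2509 kg/m³ × 10 m/s² × 590 m = 1.480×10^7 Pa = 0.1480 kbar

0.15 kbar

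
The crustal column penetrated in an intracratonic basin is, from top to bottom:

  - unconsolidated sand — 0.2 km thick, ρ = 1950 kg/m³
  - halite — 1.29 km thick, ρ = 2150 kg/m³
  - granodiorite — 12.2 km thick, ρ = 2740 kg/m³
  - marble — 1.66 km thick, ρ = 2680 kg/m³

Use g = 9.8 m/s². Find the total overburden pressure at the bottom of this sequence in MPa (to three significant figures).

unconsolidated sand: 1950 kg/m³ × 9.8 m/s² × 200 m = 3.822×10^6 Pa = 3.822 MPa
halite: 2150 kg/m³ × 9.8 m/s² × 1290 m = 2.718×10^7 Pa = 27.18 MPa
granodiorite: 2740 kg/m³ × 9.8 m/s² × 12200 m = 3.276×10^8 Pa = 327.6 MPa
marble: 2680 kg/m³ × 9.8 m/s² × 1660 m = 4.360×10^7 Pa = 43.60 MPa
Total = 3.822 + 27.18 + 327.6 + 43.60 = 402.19 MPa

402 MPa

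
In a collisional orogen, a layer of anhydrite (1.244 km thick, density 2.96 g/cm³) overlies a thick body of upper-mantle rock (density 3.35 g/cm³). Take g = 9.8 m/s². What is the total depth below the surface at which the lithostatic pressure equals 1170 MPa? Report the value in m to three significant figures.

35800 m

Pressure at base of upper layers: 2960×9.8×1244 = 3.609×10^7 Pa = 36.09 MPa
Remaining pressure to be supplied by upper-mantle rock: 1.170×10^9 − 3.609×10^7 = 1.134×10^9 Pa
Additional depth in upper-mantle rock = 1.134×10^9 Pa / (3350 kg/m³ × 9.8 m/s²) = 34539 m
Total depth = 1244 m + 34539 m = 35783 m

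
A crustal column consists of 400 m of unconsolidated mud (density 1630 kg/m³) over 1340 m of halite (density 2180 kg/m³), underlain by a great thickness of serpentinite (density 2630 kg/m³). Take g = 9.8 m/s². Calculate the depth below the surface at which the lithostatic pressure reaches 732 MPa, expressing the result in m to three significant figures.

28800 m

Pressure at base of upper layers: 1630×9.8×400 + 2180×9.8×1340 = 3.502×10^7 Pa = 35.02 MPa
Remaining pressure to be supplied by serpentinite: 7.320×10^8 − 3.502×10^7 = 6.970×10^8 Pa
Additional depth in serpentinite = 6.970×10^8 Pa / (2630 kg/m³ × 9.8 m/s²) = 27042 m
Total depth = 1740 m + 27042 m = 28782 m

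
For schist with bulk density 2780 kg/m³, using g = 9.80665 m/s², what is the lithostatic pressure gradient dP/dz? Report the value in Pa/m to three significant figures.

dP/dz = ρg = 2780 kg/m³ × 9.80665 m/s² = 27262 Pa/m

27300 Pa/m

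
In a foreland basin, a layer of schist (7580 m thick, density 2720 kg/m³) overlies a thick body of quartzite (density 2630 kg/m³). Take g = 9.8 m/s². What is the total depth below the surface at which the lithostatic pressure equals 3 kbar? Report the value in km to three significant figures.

11.4 km

Pressure at base of upper layers: 2720×9.8×7580 = 2.021×10^8 Pa = 2.021 kbar
Remaining pressure to be supplied by quartzite: 3.000×10^8 − 2.021×10^8 = 9.795×10^7 Pa
Additional depth in quartzite = 9.795×10^7 Pa / (2630 kg/m³ × 9.8 m/s²) = 3800.2 m
Total depth = 7580 m + 3800.2 m = 11380 m
= 11.380 km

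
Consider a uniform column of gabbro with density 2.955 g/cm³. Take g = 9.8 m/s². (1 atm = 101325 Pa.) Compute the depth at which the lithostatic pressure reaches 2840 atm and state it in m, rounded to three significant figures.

9940 m

h = P/(ρg) = 2840 atm / (2955 kg/m³ × 9.8 m/s²) = 2.878×10^8 Pa / 28959 Pa/m = 9936.9 m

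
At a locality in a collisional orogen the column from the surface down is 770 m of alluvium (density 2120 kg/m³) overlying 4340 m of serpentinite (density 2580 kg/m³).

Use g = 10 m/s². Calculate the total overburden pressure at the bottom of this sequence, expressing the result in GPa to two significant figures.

alluvium: 2120 kg/m³ × 10 m/s² × 770 m = 1.632×10^7 Pa = 0.01632 GPa
serpentinite: 2580 kg/m³ × 10 m/s² × 4340 m = 1.120×10^8 Pa = 0.1120 GPa
Total = 0.01632 + 0.1120 = 0.12830 GPa

0.13 GPa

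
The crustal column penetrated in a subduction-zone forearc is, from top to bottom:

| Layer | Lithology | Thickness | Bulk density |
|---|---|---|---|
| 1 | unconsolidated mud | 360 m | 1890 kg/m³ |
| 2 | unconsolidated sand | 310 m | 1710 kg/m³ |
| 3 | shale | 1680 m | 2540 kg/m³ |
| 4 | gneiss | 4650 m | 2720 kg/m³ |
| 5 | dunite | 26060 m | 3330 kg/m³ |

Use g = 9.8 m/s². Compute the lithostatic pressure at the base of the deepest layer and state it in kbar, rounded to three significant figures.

unconsolidated mud: 1890 kg/m³ × 9.8 m/s² × 360 m = 6.668×10^6 Pa = 0.06668 kbar
unconsolidated sand: 1710 kg/m³ × 9.8 m/s² × 310 m = 5.195×10^6 Pa = 0.05195 kbar
shale: 2540 kg/m³ × 9.8 m/s² × 1680 m = 4.182×10^7 Pa = 0.4182 kbar
gneiss: 2720 kg/m³ × 9.8 m/s² × 4650 m = 1.240×10^8 Pa = 1.240 kbar
dunite: 3330 kg/m³ × 9.8 m/s² × 26060 m = 8.504×10^8 Pa = 8.504 kbar
Total = 0.06668 + 0.05195 + 0.4182 + 1.240 + 8.504 = 10.281 kbar

10.3 kbar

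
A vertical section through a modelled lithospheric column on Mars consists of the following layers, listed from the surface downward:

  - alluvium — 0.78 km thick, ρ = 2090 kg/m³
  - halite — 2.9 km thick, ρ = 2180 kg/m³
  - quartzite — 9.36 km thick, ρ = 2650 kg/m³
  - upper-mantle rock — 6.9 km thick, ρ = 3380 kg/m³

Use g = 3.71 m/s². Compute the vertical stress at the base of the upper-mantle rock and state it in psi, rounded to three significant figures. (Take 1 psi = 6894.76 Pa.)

30200 psi

alluvium: 2090 kg/m³ × 3.71 m/s² × 780 m = 6.048×10^6 Pa = 877.2 psi
halite: 2180 kg/m³ × 3.71 m/s² × 2900 m = 2.345×10^7 Pa = 3402 psi
quartzite: 2650 kg/m³ × 3.71 m/s² × 9360 m = 9.202×10^7 Pa = 13347 psi
upper-mantle rock: 3380 kg/m³ × 3.71 m/s² × 6900 m = 8.652×10^7 Pa = 12549 psi
Total = 877.2 + 3402 + 13347 + 12549 = 30175 psi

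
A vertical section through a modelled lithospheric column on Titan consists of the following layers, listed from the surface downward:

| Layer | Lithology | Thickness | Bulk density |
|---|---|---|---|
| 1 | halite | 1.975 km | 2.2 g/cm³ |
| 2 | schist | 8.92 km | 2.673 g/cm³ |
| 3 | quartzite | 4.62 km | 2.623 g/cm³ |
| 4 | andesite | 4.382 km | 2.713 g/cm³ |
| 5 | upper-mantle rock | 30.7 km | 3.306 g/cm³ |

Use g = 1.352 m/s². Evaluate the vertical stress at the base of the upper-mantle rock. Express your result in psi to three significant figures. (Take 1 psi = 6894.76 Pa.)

30100 psi

halite: 2200 kg/m³ × 1.352 m/s² × 1975 m = 5.874×10^6 Pa = 852.0 psi
schist: 2673 kg/m³ × 1.352 m/s² × 8920 m = 3.224×10^7 Pa = 4675 psi
quartzite: 2623 kg/m³ × 1.352 m/s² × 4620 m = 1.638×10^7 Pa = 2376 psi
andesite: 2713 kg/m³ × 1.352 m/s² × 4382 m = 1.607×10^7 Pa = 2331 psi
upper-mantle rock: 3306 kg/m³ × 1.352 m/s² × 30700 m = 1.372×10^8 Pa = 19902 psi
Total = 852.0 + 4675 + 2376 + 2331 + 19902 = 30137 psi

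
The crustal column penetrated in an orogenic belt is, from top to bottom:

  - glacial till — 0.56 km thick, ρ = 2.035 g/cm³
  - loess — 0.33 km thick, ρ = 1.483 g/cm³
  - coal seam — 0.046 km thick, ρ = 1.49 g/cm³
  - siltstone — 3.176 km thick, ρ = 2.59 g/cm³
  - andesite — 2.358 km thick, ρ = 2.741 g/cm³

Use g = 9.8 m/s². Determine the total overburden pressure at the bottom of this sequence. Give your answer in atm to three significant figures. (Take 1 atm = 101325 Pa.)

1580 atm

glacial till: 2035 kg/m³ × 9.8 m/s² × 560 m = 1.117×10^7 Pa = 110.2 atm
loess: 1483 kg/m³ × 9.8 m/s² × 330 m = 4.796×10^6 Pa = 47.33 atm
coal seam: 1490 kg/m³ × 9.8 m/s² × 46 m = 6.717×10^5 Pa = 6.629 atm
siltstone: 2590 kg/m³ × 9.8 m/s² × 3176 m = 8.061×10^7 Pa = 795.6 atm
andesite: 2741 kg/m³ × 9.8 m/s² × 2358 m = 6.334×10^7 Pa = 625.1 atm
Total = 110.2 + 47.33 + 6.629 + 795.6 + 625.1 = 1584.9 atm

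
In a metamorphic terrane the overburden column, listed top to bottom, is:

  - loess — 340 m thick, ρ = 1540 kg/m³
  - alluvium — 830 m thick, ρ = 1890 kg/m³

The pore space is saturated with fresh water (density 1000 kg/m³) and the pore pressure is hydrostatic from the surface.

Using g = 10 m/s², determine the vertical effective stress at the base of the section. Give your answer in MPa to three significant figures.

9.22 MPa

Overburden (lithostatic) stress σ_v:
loess: 1540 kg/m³ × 10 m/s² × 340 m = 5.236×10^6 Pa = 5.236 MPa
alluvium: 1890 kg/m³ × 10 m/s² × 830 m = 1.569×10^7 Pa = 15.69 MPa
Total = 5.236 + 15.69 = 20.923 MPa
Pore pressure P_p = 1000 kg/m³ × 10 m/s² × 1170 m = 1.170×10^7 Pa = 11.70 MPa
Effective stress σ' = σ_v − P_p = 20.92 − 11.70 = 9.2230 MPa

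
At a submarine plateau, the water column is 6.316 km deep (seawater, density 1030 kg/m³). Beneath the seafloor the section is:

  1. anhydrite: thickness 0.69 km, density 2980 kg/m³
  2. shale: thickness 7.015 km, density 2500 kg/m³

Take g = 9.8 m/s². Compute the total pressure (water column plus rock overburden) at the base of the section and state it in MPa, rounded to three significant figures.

seawater: 1030 kg/m³ × 9.8 m/s² × 6316 m = 6.375×10^7 Pa = 63.75 MPa
anhydrite: 2980 kg/m³ × 9.8 m/s² × 690 m = 2.015×10^7 Pa = 20.15 MPa
shale: 2500 kg/m³ × 9.8 m/s² × 7015 m = 1.719×10^8 Pa = 171.9 MPa
Total = 63.75 + 20.15 + 171.9 = 255.77 MPa

256 MPa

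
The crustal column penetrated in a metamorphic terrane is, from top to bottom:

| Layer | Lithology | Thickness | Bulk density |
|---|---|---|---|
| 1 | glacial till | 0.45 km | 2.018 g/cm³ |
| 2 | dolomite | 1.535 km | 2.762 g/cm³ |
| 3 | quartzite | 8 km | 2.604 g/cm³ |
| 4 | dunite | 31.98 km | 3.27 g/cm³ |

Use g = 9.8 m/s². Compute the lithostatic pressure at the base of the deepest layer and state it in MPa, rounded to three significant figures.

glacial till: 2018 kg/m³ × 9.8 m/s² × 450 m = 8.899×10^6 Pa = 8.899 MPa
dolomite: 2762 kg/m³ × 9.8 m/s² × 1535 m = 4.155×10^7 Pa = 41.55 MPa
quartzite: 2604 kg/m³ × 9.8 m/s² × 8000 m = 2.042×10^8 Pa = 204.2 MPa
dunite: 3270 kg/m³ × 9.8 m/s² × 31980 m = 1.025×10^9 Pa = 1025 MPa
Total = 8.899 + 41.55 + 204.2 + 1025 = 1279.4 MPa

1280 MPa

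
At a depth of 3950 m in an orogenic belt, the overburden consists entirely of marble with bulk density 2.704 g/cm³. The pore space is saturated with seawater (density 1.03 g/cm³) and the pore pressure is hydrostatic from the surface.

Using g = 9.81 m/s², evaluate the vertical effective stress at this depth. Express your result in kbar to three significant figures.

Overburden (lithostatic) stress σ_v:
marble: 2704 kg/m³ × 9.81 m/s² × 3950 m = 1.048×10^8 Pa = 104.8 MPa
Pore pressure P_p = 1030 kg/m³ × 9.81 m/s² × 3950 m = 3.991×10^7 Pa = 39.91 MPa
Effective stress σ' = σ_v − P_p = 104.8 − 39.91 = 64.867 MPa = 0.64867 kbar

0.649 kbar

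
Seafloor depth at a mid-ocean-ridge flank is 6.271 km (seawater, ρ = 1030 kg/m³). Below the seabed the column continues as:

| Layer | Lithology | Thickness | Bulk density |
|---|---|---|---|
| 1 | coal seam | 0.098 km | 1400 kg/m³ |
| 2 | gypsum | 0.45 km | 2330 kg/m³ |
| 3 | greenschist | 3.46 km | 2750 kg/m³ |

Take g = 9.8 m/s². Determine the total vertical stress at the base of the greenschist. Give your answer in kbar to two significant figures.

1.7 kbar

seawater: 1030 kg/m³ × 9.8 m/s² × 6271 m = 6.330×10^7 Pa = 0.6330 kbar
coal seam: 1400 kg/m³ × 9.8 m/s² × 98 m = 1.345×10^6 Pa = 0.01345 kbar
gypsum: 2330 kg/m³ × 9.8 m/s² × 450 m = 1.028×10^7 Pa = 0.1028 kbar
greenschist: 2750 kg/m³ × 9.8 m/s² × 3460 m = 9.325×10^7 Pa = 0.9325 kbar
Total = 0.6330 + 0.01345 + 0.1028 + 0.9325 = 1.6817 kbar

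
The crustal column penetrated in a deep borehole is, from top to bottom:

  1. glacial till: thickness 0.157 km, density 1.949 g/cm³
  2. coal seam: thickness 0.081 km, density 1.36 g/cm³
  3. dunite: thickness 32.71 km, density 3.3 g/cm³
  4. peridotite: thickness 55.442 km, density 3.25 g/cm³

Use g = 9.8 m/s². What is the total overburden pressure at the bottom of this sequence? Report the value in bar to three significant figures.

glacial till: 1949 kg/m³ × 9.8 m/s² × 157 m = 2.999×10^6 Pa = 29.99 bar
coal seam: 1360 kg/m³ × 9.8 m/s² × 81 m = 1.080×10^6 Pa = 10.80 bar
dunite: 3300 kg/m³ × 9.8 m/s² × 32710 m = 1.058×10^9 Pa = 10578 bar
peridotite: 3250 kg/m³ × 9.8 m/s² × 55442 m = 1.766×10^9 Pa = 17658 bar
Total = 29.99 + 10.80 + 10578 + 17658 = 28277 bar

28300 bar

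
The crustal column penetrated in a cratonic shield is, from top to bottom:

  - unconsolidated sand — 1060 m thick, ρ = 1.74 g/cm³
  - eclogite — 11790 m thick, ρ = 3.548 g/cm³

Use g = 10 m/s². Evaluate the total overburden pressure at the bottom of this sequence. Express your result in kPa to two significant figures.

unconsolidated sand: 1740 kg/m³ × 10 m/s² × 1060 m = 1.844×10^7 Pa = 18444 kPa
eclogite: 3548 kg/m³ × 10 m/s² × 11790 m = 4.183×10^8 Pa = 4.183×10^5 kPa
Total = 18444 + 4.183×10^5 = 4.3675×10^5 kPa

440000 kPa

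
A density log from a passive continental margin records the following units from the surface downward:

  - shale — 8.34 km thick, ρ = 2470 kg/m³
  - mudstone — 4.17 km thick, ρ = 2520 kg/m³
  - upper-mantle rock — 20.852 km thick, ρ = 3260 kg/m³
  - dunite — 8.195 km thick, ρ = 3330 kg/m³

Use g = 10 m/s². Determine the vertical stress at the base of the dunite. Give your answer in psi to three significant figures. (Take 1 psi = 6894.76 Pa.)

183000 psi

shale: 2470 kg/m³ × 10 m/s² × 8340 m = 2.060×10^8 Pa = 29877 psi
mudstone: 2520 kg/m³ × 10 m/s² × 4170 m = 1.051×10^8 Pa = 15241 psi
upper-mantle rock: 3260 kg/m³ × 10 m/s² × 20852 m = 6.798×10^8 Pa = 98593 psi
dunite: 3330 kg/m³ × 10 m/s² × 8195 m = 2.729×10^8 Pa = 39580 psi
Total = 29877 + 15241 + 98593 + 39580 = 1.8329×10^5 psi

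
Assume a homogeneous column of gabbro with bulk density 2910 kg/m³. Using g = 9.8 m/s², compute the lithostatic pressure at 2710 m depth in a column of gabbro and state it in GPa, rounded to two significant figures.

0.077 GPa

gabbro: 2910 kg/m³ × 9.8 m/s² × 2710 m = 7.728×10^7 Pa = 0.07728 GPa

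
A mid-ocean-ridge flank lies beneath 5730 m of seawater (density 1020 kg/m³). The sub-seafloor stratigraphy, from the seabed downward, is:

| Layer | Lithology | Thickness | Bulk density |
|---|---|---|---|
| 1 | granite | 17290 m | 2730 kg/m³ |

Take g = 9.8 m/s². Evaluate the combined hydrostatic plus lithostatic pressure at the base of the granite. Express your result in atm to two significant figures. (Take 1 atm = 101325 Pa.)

5100 atm

seawater: 1020 kg/m³ × 9.8 m/s² × 5730 m = 5.728×10^7 Pa = 565.3 atm
granite: 2730 kg/m³ × 9.8 m/s² × 17290 m = 4.626×10^8 Pa = 4565 atm
Total = 565.3 + 4565 = 5130.6 atm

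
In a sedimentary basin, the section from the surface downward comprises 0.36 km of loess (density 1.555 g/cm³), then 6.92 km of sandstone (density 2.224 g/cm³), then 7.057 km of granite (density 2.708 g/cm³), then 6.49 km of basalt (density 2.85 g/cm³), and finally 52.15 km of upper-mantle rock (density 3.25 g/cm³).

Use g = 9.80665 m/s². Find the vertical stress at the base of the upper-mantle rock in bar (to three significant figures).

loess: 1555 kg/m³ × 9.80665 m/s² × 360 m = 5.490×10^6 Pa = 54.90 bar
sandstone: 2224 kg/m³ × 9.80665 m/s² × 6920 m = 1.509×10^8 Pa = 1509 bar
granite: 2708 kg/m³ × 9.80665 m/s² × 7057 m = 1.874×10^8 Pa = 1874 bar
basalt: 2850 kg/m³ × 9.80665 m/s² × 6490 m = 1.814×10^8 Pa = 1814 bar
upper-mantle rock: 3250 kg/m³ × 9.80665 m/s² × 52150 m = 1.662×10^9 Pa = 16621 bar
Total = 54.90 + 1509 + 1874 + 1814 + 16621 = 21873 bar

21900 bar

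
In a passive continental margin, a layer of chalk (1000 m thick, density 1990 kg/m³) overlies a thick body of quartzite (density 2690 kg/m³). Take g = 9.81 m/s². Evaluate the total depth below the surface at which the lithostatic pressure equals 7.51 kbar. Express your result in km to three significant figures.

Pressure at base of upper layers: 1990×9.81×1000 = 1.952×10^7 Pa = 0.1952 kbar
Remaining pressure to be supplied by quartzite: 7.510×10^8 − 1.952×10^7 = 7.315×10^8 Pa
Additional depth in quartzite = 7.315×10^8 Pa / (2690 kg/m³ × 9.81 m/s²) = 27719 m
Total depth = 1000 m + 27719 m = 28719 m
= 28.719 km

28.7 km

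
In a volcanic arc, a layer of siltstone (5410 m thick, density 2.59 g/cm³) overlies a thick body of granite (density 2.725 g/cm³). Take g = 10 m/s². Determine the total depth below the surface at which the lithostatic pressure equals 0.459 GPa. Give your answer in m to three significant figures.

17100 m

Pressure at base of upper layers: 2590×10×5410 = 1.401×10^8 Pa = 0.1401 GPa
Remaining pressure to be supplied by granite: 4.590×10^8 − 1.401×10^8 = 3.189×10^8 Pa
Additional depth in granite = 3.189×10^8 Pa / (2725 kg/m³ × 10 m/s²) = 11702 m
Total depth = 5410 m + 11702 m = 17112 m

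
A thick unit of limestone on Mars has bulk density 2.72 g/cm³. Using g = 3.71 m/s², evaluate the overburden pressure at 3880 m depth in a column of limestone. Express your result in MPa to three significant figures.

39.2 MPa

limestone: 2720 kg/m³ × 3.71 m/s² × 3880 m = 3.915×10^7 Pa = 39.15 MPa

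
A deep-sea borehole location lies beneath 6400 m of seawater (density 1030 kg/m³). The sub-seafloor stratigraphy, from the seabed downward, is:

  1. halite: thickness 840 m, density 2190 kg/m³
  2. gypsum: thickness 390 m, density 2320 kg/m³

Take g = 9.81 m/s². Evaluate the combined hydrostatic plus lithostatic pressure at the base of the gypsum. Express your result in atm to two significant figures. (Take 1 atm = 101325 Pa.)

seawater: 1030 kg/m³ × 9.81 m/s² × 6400 m = 6.467×10^7 Pa = 638.2 atm
halite: 2190 kg/m³ × 9.81 m/s² × 840 m = 1.805×10^7 Pa = 178.1 atm
gypsum: 2320 kg/m³ × 9.81 m/s² × 390 m = 8.876×10^6 Pa = 87.60 atm
Total = 638.2 + 178.1 + 87.60 = 903.92 atm

900 atm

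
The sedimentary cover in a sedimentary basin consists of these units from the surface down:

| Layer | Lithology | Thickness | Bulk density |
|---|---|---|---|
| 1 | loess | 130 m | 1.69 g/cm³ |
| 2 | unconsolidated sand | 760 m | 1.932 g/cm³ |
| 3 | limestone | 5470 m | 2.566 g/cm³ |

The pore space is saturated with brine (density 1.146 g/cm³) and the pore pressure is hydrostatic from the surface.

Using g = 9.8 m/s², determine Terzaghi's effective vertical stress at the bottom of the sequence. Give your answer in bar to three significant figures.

Overburden (lithostatic) stress σ_v:
loess: 1690 kg/m³ × 9.8 m/s² × 130 m = 2.153×10^6 Pa = 2.153 MPa
unconsolidated sand: 1932 kg/m³ × 9.8 m/s² × 760 m = 1.439×10^7 Pa = 14.39 MPa
limestone: 2566 kg/m³ × 9.8 m/s² × 5470 m = 1.376×10^8 Pa = 137.6 MPa
Total = 2.153 + 14.39 + 137.6 = 154.10 MPa
Pore pressure P_p = 1146 kg/m³ × 9.8 m/s² × 6360 m = 7.143×10^7 Pa = 71.43 MPa
Effective stress σ' = σ_v − P_p = 154.1 − 71.43 = 82.668 MPa = 826.68 bar

827 bar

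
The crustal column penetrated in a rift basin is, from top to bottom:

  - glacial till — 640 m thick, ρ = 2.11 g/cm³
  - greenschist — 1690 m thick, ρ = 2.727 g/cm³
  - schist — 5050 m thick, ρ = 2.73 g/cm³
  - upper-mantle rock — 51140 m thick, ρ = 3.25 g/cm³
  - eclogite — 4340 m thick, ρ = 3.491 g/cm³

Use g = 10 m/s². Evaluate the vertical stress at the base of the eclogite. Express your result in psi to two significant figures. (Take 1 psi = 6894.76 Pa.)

glacial till: 2110 kg/m³ × 10 m/s² × 640 m = 1.350×10^7 Pa = 1959 psi
greenschist: 2727 kg/m³ × 10 m/s² × 1690 m = 4.609×10^7 Pa = 6684 psi
schist: 2730 kg/m³ × 10 m/s² × 5050 m = 1.379×10^8 Pa = 19996 psi
upper-mantle rock: 3250 kg/m³ × 10 m/s² × 51140 m = 1.662×10^9 Pa = 2.411×10^5 psi
eclogite: 3491 kg/m³ × 10 m/s² × 4340 m = 1.515×10^8 Pa = 21975 psi
Total = 1959 + 6684 + 19996 + 2.411×10^5 + 21975 = 2.9167×10^5 psi

290000 psi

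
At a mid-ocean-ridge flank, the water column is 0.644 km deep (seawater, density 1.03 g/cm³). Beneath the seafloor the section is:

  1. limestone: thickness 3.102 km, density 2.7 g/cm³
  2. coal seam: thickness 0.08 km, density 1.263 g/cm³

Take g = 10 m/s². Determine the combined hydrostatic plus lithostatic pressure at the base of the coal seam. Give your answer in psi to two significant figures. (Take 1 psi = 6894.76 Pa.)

13000 psi

seawater: 1030 kg/m³ × 10 m/s² × 644 m = 6.633×10^6 Pa = 962.1 psi
limestone: 2700 kg/m³ × 10 m/s² × 3102 m = 8.375×10^7 Pa = 12147 psi
coal seam: 1263 kg/m³ × 10 m/s² × 80 m = 1.010×10^6 Pa = 146.5 psi
Total = 962.1 + 12147 + 146.5 = 13256 psi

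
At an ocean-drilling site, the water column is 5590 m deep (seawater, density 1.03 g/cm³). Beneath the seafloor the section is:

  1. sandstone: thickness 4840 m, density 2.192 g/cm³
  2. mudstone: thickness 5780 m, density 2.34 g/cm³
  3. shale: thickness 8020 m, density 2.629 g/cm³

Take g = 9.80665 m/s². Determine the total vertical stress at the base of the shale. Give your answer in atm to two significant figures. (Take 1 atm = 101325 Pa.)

4900 atm

seawater: 1030 kg/m³ × 9.80665 m/s² × 5590 m = 5.646×10^7 Pa = 557.3 atm
sandstone: 2192 kg/m³ × 9.80665 m/s² × 4840 m = 1.040×10^8 Pa = 1027 atm
mudstone: 2340 kg/m³ × 9.80665 m/s² × 5780 m = 1.326×10^8 Pa = 1309 atm
shale: 2629 kg/m³ × 9.80665 m/s² × 8020 m = 2.068×10^8 Pa = 2041 atm
Total = 557.3 + 1027 + 1309 + 2041 = 4933.7 atm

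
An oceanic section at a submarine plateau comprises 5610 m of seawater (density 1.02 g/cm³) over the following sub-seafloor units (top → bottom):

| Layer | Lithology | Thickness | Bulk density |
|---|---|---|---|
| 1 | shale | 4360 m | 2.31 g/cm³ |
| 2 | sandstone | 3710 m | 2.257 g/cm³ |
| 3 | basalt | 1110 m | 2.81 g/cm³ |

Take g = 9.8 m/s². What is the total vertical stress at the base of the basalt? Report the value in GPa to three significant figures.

0.267 GPa

seawater: 1020 kg/m³ × 9.8 m/s² × 5610 m = 5.608×10^7 Pa = 0.05608 GPa
shale: 2310 kg/m³ × 9.8 m/s² × 4360 m = 9.870×10^7 Pa = 0.09870 GPa
sandstone: 2257 kg/m³ × 9.8 m/s² × 3710 m = 8.206×10^7 Pa = 0.08206 GPa
basalt: 2810 kg/m³ × 9.8 m/s² × 1110 m = 3.057×10^7 Pa = 0.03057 GPa
Total = 0.05608 + 0.09870 + 0.08206 + 0.03057 = 0.26741 GPa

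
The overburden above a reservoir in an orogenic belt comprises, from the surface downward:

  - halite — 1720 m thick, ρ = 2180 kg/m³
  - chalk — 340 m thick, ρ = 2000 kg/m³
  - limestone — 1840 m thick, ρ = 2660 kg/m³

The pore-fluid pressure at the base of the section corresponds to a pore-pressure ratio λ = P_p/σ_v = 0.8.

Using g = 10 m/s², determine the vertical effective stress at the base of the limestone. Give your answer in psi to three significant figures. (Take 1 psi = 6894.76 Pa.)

2700 psi

Overburden (lithostatic) stress σ_v:
halite: 2180 kg/m³ × 10 m/s² × 1720 m = 3.750×10^7 Pa = 37.50 MPa
chalk: 2000 kg/m³ × 10 m/s² × 340 m = 6.800×10^6 Pa = 6.800 MPa
limestone: 2660 kg/m³ × 10 m/s² × 1840 m = 4.894×10^7 Pa = 48.94 MPa
Total = 37.50 + 6.800 + 48.94 = 93.240 MPa
Pore pressure P_p = λ·σ_v = 0.8 × 93.24 MPa = 74.59 MPa
Effective stress σ' = σ_v − P_p = 93.24 − 74.59 = 18.648 MPa = 2704.7 psi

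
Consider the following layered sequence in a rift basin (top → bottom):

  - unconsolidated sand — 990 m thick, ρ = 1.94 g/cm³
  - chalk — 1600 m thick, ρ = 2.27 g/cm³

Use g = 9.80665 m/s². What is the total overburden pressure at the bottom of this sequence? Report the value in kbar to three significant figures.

0.545 kbar

unconsolidated sand: 1940 kg/m³ × 9.80665 m/s² × 990 m = 1.883×10^7 Pa = 0.1883 kbar
chalk: 2270 kg/m³ × 9.80665 m/s² × 1600 m = 3.562×10^7 Pa = 0.3562 kbar
Total = 0.1883 + 0.3562 = 0.54452 kbar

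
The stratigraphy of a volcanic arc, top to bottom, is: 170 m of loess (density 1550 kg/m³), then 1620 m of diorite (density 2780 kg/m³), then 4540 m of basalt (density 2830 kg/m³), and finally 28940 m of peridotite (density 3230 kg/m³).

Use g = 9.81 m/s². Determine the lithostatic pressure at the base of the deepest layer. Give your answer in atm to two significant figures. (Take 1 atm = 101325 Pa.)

11000 atm

loess: 1550 kg/m³ × 9.81 m/s² × 170 m = 2.585×10^6 Pa = 25.51 atm
diorite: 2780 kg/m³ × 9.81 m/s² × 1620 m = 4.418×10^7 Pa = 436.0 atm
basalt: 2830 kg/m³ × 9.81 m/s² × 4540 m = 1.260×10^8 Pa = 1244 atm
peridotite: 3230 kg/m³ × 9.81 m/s² × 28940 m = 9.170×10^8 Pa = 9050 atm
Total = 25.51 + 436.0 + 1244 + 9050 = 10756 atm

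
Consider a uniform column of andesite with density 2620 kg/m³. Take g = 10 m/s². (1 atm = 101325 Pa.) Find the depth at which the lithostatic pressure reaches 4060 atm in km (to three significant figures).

15.7 km

h = P/(ρg) = 4060 atm / (2620 kg/m³ × 10 m/s²) = 4.114×10^8 Pa / 26200 Pa/m = 15702 m
= 15.702 km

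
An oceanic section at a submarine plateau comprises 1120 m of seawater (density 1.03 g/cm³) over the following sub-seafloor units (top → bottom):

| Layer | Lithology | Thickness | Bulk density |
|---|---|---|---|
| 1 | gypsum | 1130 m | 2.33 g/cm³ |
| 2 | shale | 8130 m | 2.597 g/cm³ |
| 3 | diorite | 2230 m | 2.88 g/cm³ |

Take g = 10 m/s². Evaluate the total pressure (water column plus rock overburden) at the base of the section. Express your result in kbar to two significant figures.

seawater: 1030 kg/m³ × 10 m/s² × 1120 m = 1.154×10^7 Pa = 0.1154 kbar
gypsum: 2330 kg/m³ × 10 m/s² × 1130 m = 2.633×10^7 Pa = 0.2633 kbar
shale: 2597 kg/m³ × 10 m/s² × 8130 m = 2.111×10^8 Pa = 2.111 kbar
diorite: 2880 kg/m³ × 10 m/s² × 2230 m = 6.422×10^7 Pa = 0.6422 kbar
Total = 0.1154 + 0.2633 + 2.111 + 0.6422 = 3.1323 kbar

3.1 kbar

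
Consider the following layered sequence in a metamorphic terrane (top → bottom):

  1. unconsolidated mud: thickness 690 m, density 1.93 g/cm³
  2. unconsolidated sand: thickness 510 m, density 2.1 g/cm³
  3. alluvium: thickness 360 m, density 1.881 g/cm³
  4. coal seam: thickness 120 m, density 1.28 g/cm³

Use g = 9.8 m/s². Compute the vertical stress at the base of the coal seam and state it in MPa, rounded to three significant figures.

unconsolidated mud: 1930 kg/m³ × 9.8 m/s² × 690 m = 1.305×10^7 Pa = 13.05 MPa
unconsolidated sand: 2100 kg/m³ × 9.8 m/s² × 510 m = 1.050×10^7 Pa = 10.50 MPa
alluvium: 1881 kg/m³ × 9.8 m/s² × 360 m = 6.636×10^6 Pa = 6.636 MPa
coal seam: 1280 kg/m³ × 9.8 m/s² × 120 m = 1.505×10^6 Pa = 1.505 MPa
Total = 13.05 + 10.50 + 6.636 + 1.505 = 31.688 MPa

31.7 MPa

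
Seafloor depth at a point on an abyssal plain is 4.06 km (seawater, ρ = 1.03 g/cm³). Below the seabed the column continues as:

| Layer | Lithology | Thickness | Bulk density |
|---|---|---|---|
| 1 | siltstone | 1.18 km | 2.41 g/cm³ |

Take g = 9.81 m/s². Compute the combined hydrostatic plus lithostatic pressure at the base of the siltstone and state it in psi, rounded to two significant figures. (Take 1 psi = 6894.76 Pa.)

10000 psi

seawater: 1030 kg/m³ × 9.81 m/s² × 4060 m = 4.102×10^7 Pa = 5950 psi
siltstone: 2410 kg/m³ × 9.81 m/s² × 1180 m = 2.790×10^7 Pa = 4046 psi
Total = 5950 + 4046 = 9996.2 psi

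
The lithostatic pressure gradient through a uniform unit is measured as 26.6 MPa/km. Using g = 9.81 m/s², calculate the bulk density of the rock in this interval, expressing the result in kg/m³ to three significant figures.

ρ = (dP/dz)/g = 26.6 MPa/km / 9.81 m/s² = 26600 Pa/m / 9.81 m/s² = 2711.5 kg/m³

2710 kg/m³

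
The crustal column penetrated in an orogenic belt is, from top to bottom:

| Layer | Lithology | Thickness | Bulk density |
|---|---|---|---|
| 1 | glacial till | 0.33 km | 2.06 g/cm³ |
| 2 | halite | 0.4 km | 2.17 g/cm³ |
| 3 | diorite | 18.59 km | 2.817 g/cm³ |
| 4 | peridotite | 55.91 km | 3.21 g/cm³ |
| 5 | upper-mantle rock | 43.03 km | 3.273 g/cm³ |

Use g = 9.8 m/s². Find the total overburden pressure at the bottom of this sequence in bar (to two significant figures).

glacial till: 2060 kg/m³ × 9.8 m/s² × 330 m = 6.662×10^6 Pa = 66.62 bar
halite: 2170 kg/m³ × 9.8 m/s² × 400 m = 8.506×10^6 Pa = 85.06 bar
diorite: 2817 kg/m³ × 9.8 m/s² × 18590 m = 5.132×10^8 Pa = 5132 bar
peridotite: 3210 kg/m³ × 9.8 m/s² × 55910 m = 1.759×10^9 Pa = 17588 bar
upper-mantle rock: 3273 kg/m³ × 9.8 m/s² × 43030 m = 1.380×10^9 Pa = 13802 bar
Total = 66.62 + 85.06 + 5132 + 17588 + 13802 = 36674 bar

37000 bar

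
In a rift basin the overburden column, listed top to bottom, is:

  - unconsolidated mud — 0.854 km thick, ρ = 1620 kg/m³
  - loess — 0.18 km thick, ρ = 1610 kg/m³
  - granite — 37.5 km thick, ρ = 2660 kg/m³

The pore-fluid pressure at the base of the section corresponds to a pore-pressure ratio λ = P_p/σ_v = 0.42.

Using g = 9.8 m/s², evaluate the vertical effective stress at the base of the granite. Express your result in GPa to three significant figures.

0.576 GPa

Overburden (lithostatic) stress σ_v:
unconsolidated mud: 1620 kg/m³ × 9.8 m/s² × 854 m = 1.356×10^7 Pa = 13.56 MPa
loess: 1610 kg/m³ × 9.8 m/s² × 180 m = 2.840×10^6 Pa = 2.840 MPa
granite: 2660 kg/m³ × 9.8 m/s² × 37500 m = 9.776×10^8 Pa = 977.6 MPa
Total = 13.56 + 2.840 + 977.6 = 993.95 MPa
Pore pressure P_p = λ·σ_v = 0.42 × 993.9 MPa = 417.5 MPa
Effective stress σ' = σ_v − P_p = 993.9 − 417.5 = 576.49 MPa = 0.57649 GPa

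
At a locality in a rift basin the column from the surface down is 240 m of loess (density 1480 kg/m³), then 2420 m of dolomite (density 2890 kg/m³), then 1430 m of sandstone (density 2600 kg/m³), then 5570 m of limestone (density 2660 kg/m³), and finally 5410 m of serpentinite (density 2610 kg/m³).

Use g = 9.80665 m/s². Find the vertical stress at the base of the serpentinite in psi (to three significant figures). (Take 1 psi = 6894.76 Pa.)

loess: 1480 kg/m³ × 9.80665 m/s² × 240 m = 3.483×10^6 Pa = 505.2 psi
dolomite: 2890 kg/m³ × 9.80665 m/s² × 2420 m = 6.859×10^7 Pa = 9948 psi
sandstone: 2600 kg/m³ × 9.80665 m/s² × 1430 m = 3.646×10^7 Pa = 5288 psi
limestone: 2660 kg/m³ × 9.80665 m/s² × 5570 m = 1.453×10^8 Pa = 21074 psi
serpentinite: 2610 kg/m³ × 9.80665 m/s² × 5410 m = 1.385×10^8 Pa = 20084 psi
Total = 505.2 + 9948 + 5288 + 21074 + 20084 = 56898 psi

56900 psi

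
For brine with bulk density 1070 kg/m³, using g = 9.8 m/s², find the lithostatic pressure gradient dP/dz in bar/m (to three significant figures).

0.105 bar/m

dP/dz = ρg = 1070 kg/m³ × 9.8 m/s² = 10486 Pa/m
= 10486 Pa/m × (1 bar/m / 1.0000×10^5 Pa/m) = 0.10486 bar/m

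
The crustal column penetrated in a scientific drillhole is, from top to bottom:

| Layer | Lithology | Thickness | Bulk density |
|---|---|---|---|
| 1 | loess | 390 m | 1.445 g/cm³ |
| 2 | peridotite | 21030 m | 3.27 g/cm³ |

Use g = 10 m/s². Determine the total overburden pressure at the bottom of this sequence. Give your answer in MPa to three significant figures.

693 MPa

loess: 1445 kg/m³ × 10 m/s² × 390 m = 5.636×10^6 Pa = 5.636 MPa
peridotite: 3270 kg/m³ × 10 m/s² × 21030 m = 6.877×10^8 Pa = 687.7 MPa
Total = 5.636 + 687.7 = 693.32 MPa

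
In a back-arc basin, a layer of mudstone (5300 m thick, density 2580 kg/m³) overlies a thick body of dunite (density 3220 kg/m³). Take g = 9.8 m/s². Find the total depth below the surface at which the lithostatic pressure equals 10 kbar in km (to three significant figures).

32.7 km

Pressure at base of upper layers: 2580×9.8×5300 = 1.340×10^8 Pa = 1.340 kbar
Remaining pressure to be supplied by dunite: 1.000×10^9 − 1.340×10^8 = 8.660×10^8 Pa
Additional depth in dunite = 8.660×10^8 Pa / (3220 kg/m³ × 9.8 m/s²) = 27443 m
Total depth = 5300 m + 27443 m = 32743 m
= 32.743 km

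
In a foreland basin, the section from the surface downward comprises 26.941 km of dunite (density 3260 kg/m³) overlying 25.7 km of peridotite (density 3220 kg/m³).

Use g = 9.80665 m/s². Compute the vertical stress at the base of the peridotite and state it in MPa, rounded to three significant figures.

1670 MPa

dunite: 3260 kg/m³ × 9.80665 m/s² × 26941 m = 8.613×10^8 Pa = 861.3 MPa
peridotite: 3220 kg/m³ × 9.80665 m/s² × 25700 m = 8.115×10^8 Pa = 811.5 MPa
Total = 861.3 + 811.5 = 1672.8 MPa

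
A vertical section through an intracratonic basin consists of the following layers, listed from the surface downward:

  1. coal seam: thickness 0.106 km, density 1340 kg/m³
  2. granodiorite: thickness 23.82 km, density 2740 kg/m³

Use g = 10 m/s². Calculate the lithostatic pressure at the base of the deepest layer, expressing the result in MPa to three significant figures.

coal seam: 1340 kg/m³ × 10 m/s² × 106 m = 1.420×10^6 Pa = 1.420 MPa
granodiorite: 2740 kg/m³ × 10 m/s² × 23820 m = 6.527×10^8 Pa = 652.7 MPa
Total = 1.420 + 652.7 = 654.09 MPa

654 MPa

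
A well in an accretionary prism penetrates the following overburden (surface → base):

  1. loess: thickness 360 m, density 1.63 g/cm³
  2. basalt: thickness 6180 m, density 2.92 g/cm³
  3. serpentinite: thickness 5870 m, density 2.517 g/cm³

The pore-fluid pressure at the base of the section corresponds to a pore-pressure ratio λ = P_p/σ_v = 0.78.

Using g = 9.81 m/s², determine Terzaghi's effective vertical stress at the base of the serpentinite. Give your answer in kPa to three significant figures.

Overburden (lithostatic) stress σ_v:
loess: 1630 kg/m³ × 9.81 m/s² × 360 m = 5.757×10^6 Pa = 5.757 MPa
basalt: 2920 kg/m³ × 9.81 m/s² × 6180 m = 1.770×10^8 Pa = 177.0 MPa
serpentinite: 2517 kg/m³ × 9.81 m/s² × 5870 m = 1.449×10^8 Pa = 144.9 MPa
Total = 5.757 + 177.0 + 144.9 = 327.72 MPa
Pore pressure P_p = λ·σ_v = 0.78 × 327.7 MPa = 255.6 MPa
Effective stress σ' = σ_v − P_p = 327.7 − 255.6 = 72.099 MPa = 72099 kPa

72100 kPa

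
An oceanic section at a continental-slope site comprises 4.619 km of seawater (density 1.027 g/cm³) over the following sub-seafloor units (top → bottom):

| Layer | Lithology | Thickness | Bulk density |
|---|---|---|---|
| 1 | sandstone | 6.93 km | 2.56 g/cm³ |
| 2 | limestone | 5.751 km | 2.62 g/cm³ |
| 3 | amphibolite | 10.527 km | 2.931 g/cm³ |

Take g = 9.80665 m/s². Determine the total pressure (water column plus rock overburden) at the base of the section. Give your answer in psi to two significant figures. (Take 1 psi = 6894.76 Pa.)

97000 psi

seawater: 1027 kg/m³ × 9.80665 m/s² × 4619 m = 4.652×10^7 Pa = 6747 psi
sandstone: 2560 kg/m³ × 9.80665 m/s² × 6930 m = 1.740×10^8 Pa = 25233 psi
limestone: 2620 kg/m³ × 9.80665 m/s² × 5751 m = 1.478×10^8 Pa = 21431 psi
amphibolite: 2931 kg/m³ × 9.80665 m/s² × 10527 m = 3.026×10^8 Pa = 43886 psi
Total = 6747 + 25233 + 21431 + 43886 = 97297 psi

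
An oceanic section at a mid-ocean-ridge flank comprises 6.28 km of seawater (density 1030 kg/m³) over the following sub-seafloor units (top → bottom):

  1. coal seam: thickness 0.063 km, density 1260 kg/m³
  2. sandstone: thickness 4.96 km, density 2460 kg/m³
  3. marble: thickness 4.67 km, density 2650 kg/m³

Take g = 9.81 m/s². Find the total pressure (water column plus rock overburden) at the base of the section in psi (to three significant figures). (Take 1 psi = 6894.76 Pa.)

seawater: 1030 kg/m³ × 9.81 m/s² × 6280 m = 6.346×10^7 Pa = 9203 psi
coal seam: 1260 kg/m³ × 9.81 m/s² × 63 m = 7.787×10^5 Pa = 112.9 psi
sandstone: 2460 kg/m³ × 9.81 m/s² × 4960 m = 1.197×10^8 Pa = 17361 psi
marble: 2650 kg/m³ × 9.81 m/s² × 4670 m = 1.214×10^8 Pa = 17608 psi
Total = 9203 + 112.9 + 17361 + 17608 = 44285 psi

44300 psi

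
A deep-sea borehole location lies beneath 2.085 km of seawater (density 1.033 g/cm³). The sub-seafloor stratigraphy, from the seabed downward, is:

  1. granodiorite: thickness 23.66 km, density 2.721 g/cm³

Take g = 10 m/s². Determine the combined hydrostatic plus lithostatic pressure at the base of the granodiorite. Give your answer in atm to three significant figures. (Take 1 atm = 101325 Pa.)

6570 atm

seawater: 1033 kg/m³ × 10 m/s² × 2085 m = 2.154×10^7 Pa = 212.6 atm
granodiorite: 2721 kg/m³ × 10 m/s² × 23660 m = 6.438×10^8 Pa = 6354 atm
Total = 212.6 + 6354 = 6566.3 atm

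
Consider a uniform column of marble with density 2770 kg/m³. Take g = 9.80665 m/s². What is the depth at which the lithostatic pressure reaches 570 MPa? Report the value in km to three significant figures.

21.0 km

h = P/(ρg) = 570 MPa / (2770 kg/m³ × 9.80665 m/s²) = 5.700×10^8 Pa / 27164 Pa/m = 20983 m
= 20.983 km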